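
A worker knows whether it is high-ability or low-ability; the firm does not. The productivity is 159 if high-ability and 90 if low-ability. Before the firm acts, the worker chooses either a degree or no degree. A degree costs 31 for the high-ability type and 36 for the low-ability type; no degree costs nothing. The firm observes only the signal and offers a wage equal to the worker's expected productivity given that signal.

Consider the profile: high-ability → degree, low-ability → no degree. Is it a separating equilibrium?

No

If types separate, degree earns payment 159 and no degree earns 90.
High-ability: degree gives 159 − 31 = 128; no degree gives 90 − 0 = 90. No deviation. ✓
Low-ability: no degree gives 90 − 0 = 90; degree gives 159 − 36 = 123. Would deviate. ✗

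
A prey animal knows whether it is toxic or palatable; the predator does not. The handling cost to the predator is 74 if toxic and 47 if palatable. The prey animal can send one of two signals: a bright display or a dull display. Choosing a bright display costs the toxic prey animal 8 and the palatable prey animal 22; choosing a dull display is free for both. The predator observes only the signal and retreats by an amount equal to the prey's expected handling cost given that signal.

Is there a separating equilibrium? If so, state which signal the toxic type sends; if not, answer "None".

Try toxic → bright display, palatable → dull display:
  If types separate, bright display earns payment 74 and dull display earns 47.
  Toxic: bright display gives 74 − 8 = 66; dull display gives 47 − 0 = 47. No deviation. ✓
  Palatable: dull display gives 47 − 0 = 47; bright display gives 74 − 22 = 52. Would deviate. ✗
Try toxic → dull display, palatable → bright display:
  If types separate, dull display earns payment 74 and bright display earns 47.
  Toxic: dull display gives 74 − 0 = 74; bright display gives 47 − 8 = 39. No deviation. ✓
  Palatable: bright display gives 47 − 22 = 25; dull display gives 74 − 0 = 74. Would deviate. ✗
Neither assignment is incentive-compatible.

None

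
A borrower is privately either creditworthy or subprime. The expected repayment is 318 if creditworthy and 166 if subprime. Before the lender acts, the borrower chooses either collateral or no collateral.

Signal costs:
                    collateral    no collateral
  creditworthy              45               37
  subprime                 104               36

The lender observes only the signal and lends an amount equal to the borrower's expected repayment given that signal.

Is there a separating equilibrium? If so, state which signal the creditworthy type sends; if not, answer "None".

None

Try creditworthy → collateral, subprime → no collateral:
  Under separation the lender infers type exactly: collateral → creditworthy (pays 318), no collateral → subprime (pays 166).
  Creditworthy: collateral gives 318 − 45 = 273; no collateral gives 166 − 37 = 129. No deviation. ✓
  Subprime: no collateral gives 166 − 36 = 130; collateral gives 318 − 104 = 214. Would deviate. ✗
Try creditworthy → no collateral, subprime → collateral:
  Under separation the lender infers type exactly: no collateral → creditworthy (pays 318), collateral → subprime (pays 166).
  Creditworthy: no collateral gives 318 − 37 = 281; collateral gives 166 − 45 = 121. No deviation. ✓
  Subprime: collateral gives 166 − 104 = 62; no collateral gives 318 − 36 = 282. Would deviate. ✗
Neither assignment is incentive-compatible.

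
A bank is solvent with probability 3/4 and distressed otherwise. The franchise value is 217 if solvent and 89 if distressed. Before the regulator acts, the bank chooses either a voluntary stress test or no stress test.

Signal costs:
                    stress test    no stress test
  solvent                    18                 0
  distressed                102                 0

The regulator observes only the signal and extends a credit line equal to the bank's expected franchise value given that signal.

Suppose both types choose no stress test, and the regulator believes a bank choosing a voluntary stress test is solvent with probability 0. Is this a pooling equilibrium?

At the pooled signal (no stress test) the regulator holds the prior 3/4 and pays 3/4·217 + 1/4·89 = 185. Off-path (stress test) belief 0 gives 0·217 + 1·89 = 89.
Solvent: no stress test gives 185 − 0 = 185; stress test gives 89 − 18 = 71. Stays. ✓
Distressed: no stress test gives 185 − 0 = 185; stress test gives 89 − 102 = -13. Stays. ✓

Yes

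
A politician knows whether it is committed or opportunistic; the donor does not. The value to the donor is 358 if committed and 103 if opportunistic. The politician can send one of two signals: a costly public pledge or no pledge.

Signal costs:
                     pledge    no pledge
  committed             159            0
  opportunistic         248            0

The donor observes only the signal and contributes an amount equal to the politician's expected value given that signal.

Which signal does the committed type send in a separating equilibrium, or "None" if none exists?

Try committed → pledge, opportunistic → no pledge:
  If types separate, pledge earns payment 358 and no pledge earns 103.
  Committed: pledge gives 358 − 159 = 199; no pledge gives 103 − 0 = 103. No deviation. ✓
  Opportunistic: no pledge gives 103 − 0 = 103; pledge gives 358 − 248 = 110. Would deviate. ✗
Try committed → no pledge, opportunistic → pledge:
  If types separate, no pledge earns payment 358 and pledge earns 103.
  Committed: no pledge gives 358 − 0 = 358; pledge gives 103 − 159 = -56. No deviation. ✓
  Opportunistic: pledge gives 103 − 248 = -145; no pledge gives 358 − 0 = 358. Would deviate. ✗
Neither assignment is incentive-compatible.

None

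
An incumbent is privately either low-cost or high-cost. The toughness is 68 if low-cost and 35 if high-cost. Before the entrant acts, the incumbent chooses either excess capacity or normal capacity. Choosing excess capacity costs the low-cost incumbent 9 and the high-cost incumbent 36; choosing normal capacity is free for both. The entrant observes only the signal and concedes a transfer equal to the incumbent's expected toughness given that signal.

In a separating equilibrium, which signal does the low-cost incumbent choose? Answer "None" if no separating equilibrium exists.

Try low-cost → excess capacity, high-cost → normal capacity:
  If types separate, excess capacity earns payment 68 and normal capacity earns 35.
  Low-cost: excess capacity gives 68 − 9 = 59; normal capacity gives 35 − 0 = 35. No deviation. ✓
  High-cost: normal capacity gives 35 − 0 = 35; excess capacity gives 68 − 36 = 32. No deviation. ✓
Both hold — the low-cost type sends excess capacity.

excess capacity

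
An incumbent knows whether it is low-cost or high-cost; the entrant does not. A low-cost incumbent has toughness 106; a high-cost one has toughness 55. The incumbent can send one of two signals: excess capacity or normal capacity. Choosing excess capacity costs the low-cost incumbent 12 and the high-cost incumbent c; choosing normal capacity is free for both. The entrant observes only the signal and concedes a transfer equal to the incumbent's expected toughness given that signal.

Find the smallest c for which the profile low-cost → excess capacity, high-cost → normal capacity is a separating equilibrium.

51

Under separation: excess capacity → low-cost (pays 106); normal capacity → high-cost (pays 55).
Low-cost: 106 − 12 = 94 ≥ 55 − 0 = 55. Holds regardless of c. ✓
High-cost: 55 − 0 ≥ 106 − c, so c ≥ 106 − 55 = 51.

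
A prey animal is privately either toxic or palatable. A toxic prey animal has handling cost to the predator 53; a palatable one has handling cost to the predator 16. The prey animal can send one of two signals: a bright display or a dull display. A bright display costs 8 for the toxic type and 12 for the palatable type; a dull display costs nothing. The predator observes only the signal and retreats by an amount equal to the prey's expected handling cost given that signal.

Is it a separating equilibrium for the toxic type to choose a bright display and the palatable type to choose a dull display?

Under separation the predator infers type exactly: bright display → toxic (pays 53), dull display → palatable (pays 16).
Toxic: bright display gives 53 − 8 = 45; dull display gives 16 − 0 = 16. No deviation. ✓
Palatable: dull display gives 16 − 0 = 16; bright display gives 53 − 12 = 41. Would deviate. ✗

No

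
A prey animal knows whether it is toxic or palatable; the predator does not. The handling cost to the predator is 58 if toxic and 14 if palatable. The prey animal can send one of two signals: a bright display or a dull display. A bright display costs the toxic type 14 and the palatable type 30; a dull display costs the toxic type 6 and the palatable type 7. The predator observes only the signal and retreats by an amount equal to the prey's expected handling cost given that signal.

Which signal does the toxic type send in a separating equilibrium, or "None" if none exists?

Try toxic → bright display, palatable → dull display:
  If types separate, bright display earns payment 58 and dull display earns 14.
  Toxic: bright display gives 58 − 14 = 44; dull display gives 14 − 6 = 8. No deviation. ✓
  Palatable: dull display gives 14 − 7 = 7; bright display gives 58 − 30 = 28. Would deviate. ✗
Try toxic → dull display, palatable → bright display:
  If types separate, dull display earns payment 58 and bright display earns 14.
  Toxic: dull display gives 58 − 6 = 52; bright display gives 14 − 14 = 0. No deviation. ✓
  Palatable: bright display gives 14 − 30 = -16; dull display gives 58 − 7 = 51. Would deviate. ✗
Neither assignment is incentive-compatible.

None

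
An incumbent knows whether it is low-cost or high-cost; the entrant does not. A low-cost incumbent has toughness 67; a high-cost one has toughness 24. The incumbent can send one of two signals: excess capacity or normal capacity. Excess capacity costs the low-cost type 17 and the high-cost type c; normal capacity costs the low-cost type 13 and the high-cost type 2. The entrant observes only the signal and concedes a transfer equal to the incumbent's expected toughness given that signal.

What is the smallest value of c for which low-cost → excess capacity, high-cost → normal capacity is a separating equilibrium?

45

Under separation: excess capacity → low-cost (pays 67); normal capacity → high-cost (pays 24).
Low-cost: 67 − 17 = 50 ≥ 24 − 13 = 11. Holds regardless of c. ✓
High-cost: 24 − 2 ≥ 67 − c, so c ≥ 67 − 22 = 45.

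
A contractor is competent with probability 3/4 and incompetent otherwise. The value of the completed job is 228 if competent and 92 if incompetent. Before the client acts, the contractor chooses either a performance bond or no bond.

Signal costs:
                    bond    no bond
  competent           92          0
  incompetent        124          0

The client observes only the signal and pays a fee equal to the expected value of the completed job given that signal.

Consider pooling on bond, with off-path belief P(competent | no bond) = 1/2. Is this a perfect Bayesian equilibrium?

No

On the equilibrium path (bond) the client holds the prior 3/4 and pays 3/4·228 + 1/4·92 = 194. Off-path (no bond) belief 1/2 gives 1/2·228 + 1/2·92 = 160.
Competent: bond gives 194 − 92 = 102; no bond gives 160 − 0 = 160. Deviates. ✗
Incompetent: bond gives 194 − 124 = 70; no bond gives 160 − 0 = 160. Deviates. ✗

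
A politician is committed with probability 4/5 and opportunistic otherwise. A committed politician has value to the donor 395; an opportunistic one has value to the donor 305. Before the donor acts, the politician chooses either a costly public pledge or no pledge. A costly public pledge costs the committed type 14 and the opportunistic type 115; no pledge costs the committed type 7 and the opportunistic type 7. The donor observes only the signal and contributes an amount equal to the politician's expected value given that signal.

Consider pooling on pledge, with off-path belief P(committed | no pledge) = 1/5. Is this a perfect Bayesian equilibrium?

On the equilibrium path (pledge) the donor holds the prior 4/5 and pays 4/5·395 + 1/5·305 = 377. Off-path (no pledge) belief 1/5 gives 1/5·395 + 4/5·305 = 323.
Committed: pledge gives 377 − 14 = 363; no pledge gives 323 − 7 = 316. Stays. ✓
Opportunistic: pledge gives 377 − 115 = 262; no pledge gives 323 − 7 = 316. Deviates. ✗

No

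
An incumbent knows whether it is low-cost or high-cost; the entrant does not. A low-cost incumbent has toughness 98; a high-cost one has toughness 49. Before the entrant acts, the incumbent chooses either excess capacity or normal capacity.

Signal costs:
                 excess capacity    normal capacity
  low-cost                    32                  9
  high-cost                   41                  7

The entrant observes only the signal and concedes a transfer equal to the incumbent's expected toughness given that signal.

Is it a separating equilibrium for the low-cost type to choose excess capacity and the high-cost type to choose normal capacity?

Under separation the entrant infers type exactly: excess capacity → low-cost (pays 98), normal capacity → high-cost (pays 49).
Low-cost: excess capacity gives 98 − 32 = 66; normal capacity gives 49 − 9 = 40. No deviation. ✓
High-cost: normal capacity gives 49 − 7 = 42; excess capacity gives 98 − 41 = 57. Would deviate. ✗

No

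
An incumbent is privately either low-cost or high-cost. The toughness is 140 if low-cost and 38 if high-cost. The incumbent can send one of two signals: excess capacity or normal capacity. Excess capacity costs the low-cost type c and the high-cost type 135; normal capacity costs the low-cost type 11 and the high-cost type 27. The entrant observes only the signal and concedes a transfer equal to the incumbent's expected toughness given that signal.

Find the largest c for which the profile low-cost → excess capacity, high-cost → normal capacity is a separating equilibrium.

Under separation: excess capacity → low-cost (pays 140); normal capacity → high-cost (pays 38).
High-cost: 38 − 27 = 11 ≥ 140 − 135 = 5. Holds regardless of c. ✓
Low-cost: 140 − c ≥ 38 − 11, so c ≤ 140 − 27 = 113.

113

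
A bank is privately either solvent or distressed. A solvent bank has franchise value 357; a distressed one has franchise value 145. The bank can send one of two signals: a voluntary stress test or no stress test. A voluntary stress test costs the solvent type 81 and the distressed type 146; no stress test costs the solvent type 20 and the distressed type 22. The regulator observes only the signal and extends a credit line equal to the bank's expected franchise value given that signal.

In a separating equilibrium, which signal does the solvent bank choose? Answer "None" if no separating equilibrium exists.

Try solvent → stress test, distressed → no stress test:
  Under separation the regulator infers type exactly: stress test → solvent (pays 357), no stress test → distressed (pays 145).
  Solvent: stress test gives 357 − 81 = 276; no stress test gives 145 − 20 = 125. No deviation. ✓
  Distressed: no stress test gives 145 − 22 = 123; stress test gives 357 − 146 = 211. Would deviate. ✗
Try solvent → no stress test, distressed → stress test:
  Under separation the regulator infers type exactly: no stress test → solvent (pays 357), stress test → distressed (pays 145).
  Solvent: no stress test gives 357 − 20 = 337; stress test gives 145 − 81 = 64. No deviation. ✓
  Distressed: stress test gives 145 − 146 = -1; no stress test gives 357 − 22 = 335. Would deviate. ✗
Neither assignment is incentive-compatible.

None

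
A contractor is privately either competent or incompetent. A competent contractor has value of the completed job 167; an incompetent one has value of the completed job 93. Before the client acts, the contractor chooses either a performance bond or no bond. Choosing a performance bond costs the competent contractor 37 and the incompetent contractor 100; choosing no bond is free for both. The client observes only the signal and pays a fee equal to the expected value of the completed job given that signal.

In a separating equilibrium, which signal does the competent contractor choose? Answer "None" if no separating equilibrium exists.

Try competent → bond, incompetent → no bond:
  If types separate, bond earns payment 167 and no bond earns 93.
  Competent: bond gives 167 − 37 = 130; no bond gives 93 − 0 = 93. No deviation. ✓
  Incompetent: no bond gives 93 − 0 = 93; bond gives 167 − 100 = 67. No deviation. ✓
Both hold — the competent type sends bond.

bond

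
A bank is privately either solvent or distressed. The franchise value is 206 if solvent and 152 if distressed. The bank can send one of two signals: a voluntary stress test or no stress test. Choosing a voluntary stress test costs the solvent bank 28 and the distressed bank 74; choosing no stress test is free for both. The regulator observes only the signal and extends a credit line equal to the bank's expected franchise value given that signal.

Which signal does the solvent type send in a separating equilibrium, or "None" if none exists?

stress test

Try solvent → stress test, distressed → no stress test:
  If types separate, stress test earns payment 206 and no stress test earns 152.
  Solvent: stress test gives 206 − 28 = 178; no stress test gives 152 − 0 = 152. No deviation. ✓
  Distressed: no stress test gives 152 − 0 = 152; stress test gives 206 − 74 = 132. No deviation. ✓
Both hold — the solvent type sends stress test.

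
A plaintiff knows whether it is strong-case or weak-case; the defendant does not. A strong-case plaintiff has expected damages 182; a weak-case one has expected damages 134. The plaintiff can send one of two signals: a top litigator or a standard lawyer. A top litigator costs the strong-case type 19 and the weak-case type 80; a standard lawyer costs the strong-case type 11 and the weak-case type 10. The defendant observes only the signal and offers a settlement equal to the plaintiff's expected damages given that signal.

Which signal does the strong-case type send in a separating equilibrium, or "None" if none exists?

Try strong-case → top litigator, weak-case → standard lawyer:
  Under separation the defendant infers type exactly: top litigator → strong-case (pays 182), standard lawyer → weak-case (pays 134).
  Strong-case: top litigator gives 182 − 19 = 163; standard lawyer gives 134 − 11 = 123. No deviation. ✓
  Weak-case: standard lawyer gives 134 − 10 = 124; top litigator gives 182 − 80 = 102. No deviation. ✓
Both hold — the strong-case type sends top litigator.

top litigator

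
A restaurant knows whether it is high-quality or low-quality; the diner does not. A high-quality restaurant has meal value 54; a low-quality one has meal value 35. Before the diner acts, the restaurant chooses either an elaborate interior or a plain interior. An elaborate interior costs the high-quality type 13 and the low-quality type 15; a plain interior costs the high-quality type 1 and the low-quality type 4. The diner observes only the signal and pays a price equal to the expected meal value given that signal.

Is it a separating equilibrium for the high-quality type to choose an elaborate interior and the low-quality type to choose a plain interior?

No

Under separation the diner infers type exactly: elaborate interior → high-quality (pays 54), plain interior → low-quality (pays 35).
High-quality: elaborate interior gives 54 − 13 = 41; plain interior gives 35 − 1 = 34. No deviation. ✓
Low-quality: plain interior gives 35 − 4 = 31; elaborate interior gives 54 − 15 = 39. Would deviate. ✗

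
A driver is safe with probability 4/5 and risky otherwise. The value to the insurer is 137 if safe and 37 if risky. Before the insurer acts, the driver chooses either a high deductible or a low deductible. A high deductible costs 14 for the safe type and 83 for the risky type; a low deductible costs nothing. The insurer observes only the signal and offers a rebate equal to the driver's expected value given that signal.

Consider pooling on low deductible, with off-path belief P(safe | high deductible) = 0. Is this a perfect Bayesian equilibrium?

At the pooled signal (low deductible) the insurer holds the prior 4/5 and pays 4/5·137 + 1/5·37 = 117. Off-path (high deductible) belief 0 gives 0·137 + 1·37 = 37.
Safe: low deductible gives 117 − 0 = 117; high deductible gives 37 − 14 = 23. Stays. ✓
Risky: low deductible gives 117 − 0 = 117; high deductible gives 37 − 83 = -46. Stays. ✓

Yes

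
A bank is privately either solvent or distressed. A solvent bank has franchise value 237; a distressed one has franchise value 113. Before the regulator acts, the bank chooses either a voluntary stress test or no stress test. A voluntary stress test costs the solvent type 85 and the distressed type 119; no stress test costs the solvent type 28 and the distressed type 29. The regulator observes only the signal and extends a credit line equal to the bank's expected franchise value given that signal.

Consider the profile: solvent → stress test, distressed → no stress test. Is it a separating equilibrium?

If types separate, stress test earns payment 237 and no stress test earns 113.
Solvent: stress test gives 237 − 85 = 152; no stress test gives 113 − 28 = 85. No deviation. ✓
Distressed: no stress test gives 113 − 29 = 84; stress test gives 237 − 119 = 118. Would deviate. ✗

No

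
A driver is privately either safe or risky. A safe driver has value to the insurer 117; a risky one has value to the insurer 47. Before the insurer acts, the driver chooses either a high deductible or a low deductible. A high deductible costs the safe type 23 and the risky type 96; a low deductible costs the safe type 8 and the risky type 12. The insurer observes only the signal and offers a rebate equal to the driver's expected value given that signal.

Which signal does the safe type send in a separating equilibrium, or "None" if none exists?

Try safe → high deductible, risky → low deductible:
  If types separate, high deductible earns payment 117 and low deductible earns 47.
  Safe: high deductible gives 117 − 23 = 94; low deductible gives 47 − 8 = 39. No deviation. ✓
  Risky: low deductible gives 47 − 12 = 35; high deductible gives 117 − 96 = 21. No deviation. ✓
Both hold — the safe type sends high deductible.

high deductible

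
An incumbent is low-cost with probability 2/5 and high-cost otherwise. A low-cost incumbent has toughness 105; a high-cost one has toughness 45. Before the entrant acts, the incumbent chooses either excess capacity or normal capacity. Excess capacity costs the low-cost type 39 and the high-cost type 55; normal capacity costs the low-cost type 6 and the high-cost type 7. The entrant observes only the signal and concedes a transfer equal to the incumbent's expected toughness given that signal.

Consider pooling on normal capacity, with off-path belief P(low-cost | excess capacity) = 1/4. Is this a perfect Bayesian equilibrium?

Yes

At the pooled signal (normal capacity) the entrant holds the prior 2/5 and pays 2/5·105 + 3/5·45 = 69. Off-path (excess capacity) belief 1/4 gives 1/4·105 + 3/4·45 = 60.
Low-cost: normal capacity gives 69 − 6 = 63; excess capacity gives 60 − 39 = 21. Stays. ✓
High-cost: normal capacity gives 69 − 7 = 62; excess capacity gives 60 − 55 = 5. Stays. ✓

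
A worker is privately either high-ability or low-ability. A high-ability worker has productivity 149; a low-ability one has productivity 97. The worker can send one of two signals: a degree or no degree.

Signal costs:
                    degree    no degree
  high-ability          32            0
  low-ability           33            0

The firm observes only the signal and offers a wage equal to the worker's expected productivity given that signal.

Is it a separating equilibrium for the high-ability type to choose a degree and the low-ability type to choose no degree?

Under separation the firm infers type exactly: degree → high-ability (pays 149), no degree → low-ability (pays 97).
High-ability: degree gives 149 − 32 = 117; no degree gives 97 − 0 = 97. No deviation. ✓
Low-ability: no degree gives 97 − 0 = 97; degree gives 149 − 33 = 116. Would deviate. ✗

No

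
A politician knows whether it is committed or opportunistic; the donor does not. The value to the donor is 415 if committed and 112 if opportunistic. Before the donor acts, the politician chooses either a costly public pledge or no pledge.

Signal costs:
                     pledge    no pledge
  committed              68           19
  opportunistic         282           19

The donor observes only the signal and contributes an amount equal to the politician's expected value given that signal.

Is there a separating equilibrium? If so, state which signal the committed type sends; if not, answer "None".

Try committed → pledge, opportunistic → no pledge:
  If types separate, pledge earns payment 415 and no pledge earns 112.
  Committed: pledge gives 415 − 68 = 347; no pledge gives 112 − 19 = 93. No deviation. ✓
  Opportunistic: no pledge gives 112 − 19 = 93; pledge gives 415 − 282 = 133. Would deviate. ✗
Try committed → no pledge, opportunistic → pledge:
  If types separate, no pledge earns payment 415 and pledge earns 112.
  Committed: no pledge gives 415 − 19 = 396; pledge gives 112 − 68 = 44. No deviation. ✓
  Opportunistic: pledge gives 112 − 282 = -170; no pledge gives 415 − 19 = 396. Would deviate. ✗
Neither assignment is incentive-compatible.

None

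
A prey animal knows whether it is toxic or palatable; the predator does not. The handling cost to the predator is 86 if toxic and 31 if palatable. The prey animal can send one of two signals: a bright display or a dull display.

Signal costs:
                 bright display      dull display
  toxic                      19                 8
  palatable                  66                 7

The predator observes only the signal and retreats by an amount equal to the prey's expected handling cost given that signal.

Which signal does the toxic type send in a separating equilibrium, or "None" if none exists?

Try toxic → bright display, palatable → dull display:
  Under separation the predator infers type exactly: bright display → toxic (pays 86), dull display → palatable (pays 31).
  Toxic: bright display gives 86 − 19 = 67; dull display gives 31 − 8 = 23. No deviation. ✓
  Palatable: dull display gives 31 − 7 = 24; bright display gives 86 − 66 = 20. No deviation. ✓
Both hold — the toxic type sends bright display.

bright display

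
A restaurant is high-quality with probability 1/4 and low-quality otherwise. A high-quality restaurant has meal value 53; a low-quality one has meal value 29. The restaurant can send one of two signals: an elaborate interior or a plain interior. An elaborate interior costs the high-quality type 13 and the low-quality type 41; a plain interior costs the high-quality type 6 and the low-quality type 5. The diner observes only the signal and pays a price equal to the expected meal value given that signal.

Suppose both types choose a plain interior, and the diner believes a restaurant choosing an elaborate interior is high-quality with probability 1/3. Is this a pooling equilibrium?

On the equilibrium path (plain interior) the diner holds the prior 1/4 and pays 1/4·53 + 3/4·29 = 35. Off-path (elaborate interior) belief 1/3 gives 1/3·53 + 2/3·29 = 37.
High-quality: plain interior gives 35 − 6 = 29; elaborate interior gives 37 − 13 = 24. Stays. ✓
Low-quality: plain interior gives 35 − 5 = 30; elaborate interior gives 37 − 41 = -4. Stays. ✓
Beliefs are Bayes-consistent on-path and both types best-respond.

Yes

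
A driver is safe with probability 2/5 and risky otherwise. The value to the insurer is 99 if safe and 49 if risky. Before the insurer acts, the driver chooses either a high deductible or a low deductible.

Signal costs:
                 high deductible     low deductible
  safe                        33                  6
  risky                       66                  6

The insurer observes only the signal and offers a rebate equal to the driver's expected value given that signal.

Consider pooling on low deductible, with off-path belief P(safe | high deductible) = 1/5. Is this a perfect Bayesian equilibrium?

Yes

At the pooled signal (low deductible) the insurer holds the prior 2/5 and pays 2/5·99 + 3/5·49 = 69. Off-path (high deductible) belief 1/5 gives 1/5·99 + 4/5·49 = 59.
Safe: low deductible gives 69 − 6 = 63; high deductible gives 59 − 33 = 26. Stays. ✓
Risky: low deductible gives 69 − 6 = 63; high deductible gives 59 − 66 = -7. Stays. ✓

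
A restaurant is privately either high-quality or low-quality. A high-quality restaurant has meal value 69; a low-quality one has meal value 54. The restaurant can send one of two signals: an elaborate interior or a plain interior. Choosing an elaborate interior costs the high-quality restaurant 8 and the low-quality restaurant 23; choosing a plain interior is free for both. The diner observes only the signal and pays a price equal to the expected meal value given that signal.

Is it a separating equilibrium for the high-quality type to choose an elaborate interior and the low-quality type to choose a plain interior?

Yes

If types separate, elaborate interior earns payment 69 and plain interior earns 54.
High-quality: elaborate interior gives 69 − 8 = 61; plain interior gives 54 − 0 = 54. No deviation. ✓
Low-quality: plain interior gives 54 − 0 = 54; elaborate interior gives 69 − 23 = 46. No deviation. ✓
Neither type gains from mimicking the other.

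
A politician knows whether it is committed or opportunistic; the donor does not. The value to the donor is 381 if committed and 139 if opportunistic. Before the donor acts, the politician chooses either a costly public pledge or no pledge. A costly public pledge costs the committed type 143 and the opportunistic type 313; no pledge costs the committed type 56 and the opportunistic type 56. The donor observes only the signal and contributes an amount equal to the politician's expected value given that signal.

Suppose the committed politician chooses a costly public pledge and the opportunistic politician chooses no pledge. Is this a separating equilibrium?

Under separation the donor infers type exactly: pledge → committed (pays 381), no pledge → opportunistic (pays 139).
Committed: pledge gives 381 − 143 = 238; no pledge gives 139 − 56 = 83. No deviation. ✓
Opportunistic: no pledge gives 139 − 56 = 83; pledge gives 381 − 313 = 68. No deviation. ✓
Both incentive constraints hold.

Yes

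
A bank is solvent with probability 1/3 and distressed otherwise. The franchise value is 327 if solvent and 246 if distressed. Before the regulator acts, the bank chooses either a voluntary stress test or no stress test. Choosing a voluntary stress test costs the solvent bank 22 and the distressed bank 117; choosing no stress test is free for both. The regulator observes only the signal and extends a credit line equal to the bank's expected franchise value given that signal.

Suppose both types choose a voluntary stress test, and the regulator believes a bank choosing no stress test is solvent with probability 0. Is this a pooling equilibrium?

At the pooled signal (stress test) the regulator holds the prior 1/3 and pays 1/3·327 + 2/3·246 = 273. Off-path (no stress test) belief 0 gives 0·327 + 1·246 = 246.
Solvent: stress test gives 273 − 22 = 251; no stress test gives 246 − 0 = 246. Stays. ✓
Distressed: stress test gives 273 − 117 = 156; no stress test gives 246 − 0 = 246. Deviates. ✗

No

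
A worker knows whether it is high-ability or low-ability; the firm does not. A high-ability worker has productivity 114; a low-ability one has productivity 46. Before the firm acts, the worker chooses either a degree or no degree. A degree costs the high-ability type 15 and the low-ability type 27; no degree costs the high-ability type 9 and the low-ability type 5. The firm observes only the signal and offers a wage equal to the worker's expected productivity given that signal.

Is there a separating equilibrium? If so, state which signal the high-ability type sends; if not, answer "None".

Try high-ability → degree, low-ability → no degree:
  If types separate, degree earns payment 114 and no degree earns 46.
  High-ability: degree gives 114 − 15 = 99; no degree gives 46 − 9 = 37. No deviation. ✓
  Low-ability: no degree gives 46 − 5 = 41; degree gives 114 − 27 = 87. Would deviate. ✗
Try high-ability → no degree, low-ability → degree:
  If types separate, no degree earns payment 114 and degree earns 46.
  High-ability: no degree gives 114 − 9 = 105; degree gives 46 − 15 = 31. No deviation. ✓
  Low-ability: degree gives 46 − 27 = 19; no degree gives 114 − 5 = 109. Would deviate. ✗
Neither assignment is incentive-compatible.

None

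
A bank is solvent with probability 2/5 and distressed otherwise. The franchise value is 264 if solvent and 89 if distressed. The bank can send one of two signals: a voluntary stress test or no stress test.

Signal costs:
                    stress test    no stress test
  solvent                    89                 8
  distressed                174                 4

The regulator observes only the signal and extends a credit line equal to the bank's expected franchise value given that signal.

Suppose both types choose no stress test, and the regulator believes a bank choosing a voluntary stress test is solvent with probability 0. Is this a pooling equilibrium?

Yes

At the pooled signal (no stress test) the regulator holds the prior 2/5 and pays 2/5·264 + 3/5·89 = 159. Off-path (stress test) belief 0 gives 0·264 + 1·89 = 89.
Solvent: no stress test gives 159 − 8 = 151; stress test gives 89 − 89 = 0. Stays. ✓
Distressed: no stress test gives 159 − 4 = 155; stress test gives 89 − 174 = -85. Stays. ✓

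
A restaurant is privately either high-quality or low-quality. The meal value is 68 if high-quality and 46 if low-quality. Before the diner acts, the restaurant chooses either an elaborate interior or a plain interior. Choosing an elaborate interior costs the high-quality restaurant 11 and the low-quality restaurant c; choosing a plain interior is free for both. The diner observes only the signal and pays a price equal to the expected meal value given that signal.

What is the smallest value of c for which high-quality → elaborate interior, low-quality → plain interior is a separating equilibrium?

Under separation: elaborate interior → high-quality (pays 68); plain interior → low-quality (pays 46).
High-quality: 68 − 11 = 57 ≥ 46 − 0 = 46. Holds regardless of c. ✓
Low-quality: 46 − 0 ≥ 68 − c, so c ≥ 68 − 46 = 22.

22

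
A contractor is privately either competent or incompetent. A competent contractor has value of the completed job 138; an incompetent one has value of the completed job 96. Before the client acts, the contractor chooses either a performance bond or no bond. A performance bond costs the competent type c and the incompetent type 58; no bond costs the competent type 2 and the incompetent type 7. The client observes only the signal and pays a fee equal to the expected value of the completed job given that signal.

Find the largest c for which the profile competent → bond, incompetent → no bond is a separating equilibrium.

Under separation: bond → competent (pays 138); no bond → incompetent (pays 96).
Incompetent: 96 − 7 = 89 ≥ 138 − 58 = 80. Holds regardless of c. ✓
Competent: 138 − c ≥ 96 − 2, so c ≤ 138 − 94 = 44.

44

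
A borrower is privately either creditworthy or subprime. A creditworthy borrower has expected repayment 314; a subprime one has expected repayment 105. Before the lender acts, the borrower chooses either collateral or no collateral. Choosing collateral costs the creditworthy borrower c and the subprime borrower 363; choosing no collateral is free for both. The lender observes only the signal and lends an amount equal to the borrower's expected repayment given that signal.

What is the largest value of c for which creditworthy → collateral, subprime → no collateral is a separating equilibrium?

Under separation: collateral → creditworthy (pays 314); no collateral → subprime (pays 105).
Subprime: 105 − 0 = 105 ≥ 314 − 363 = -49. Holds regardless of c. ✓
Creditworthy: 314 − c ≥ 105 − 0, so c ≤ 314 − 105 = 209.

209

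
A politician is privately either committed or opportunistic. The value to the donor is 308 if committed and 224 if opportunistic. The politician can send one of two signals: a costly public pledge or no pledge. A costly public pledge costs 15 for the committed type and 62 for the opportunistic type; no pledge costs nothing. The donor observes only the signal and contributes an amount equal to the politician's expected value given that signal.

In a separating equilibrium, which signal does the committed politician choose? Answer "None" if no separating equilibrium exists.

None

Try committed → pledge, opportunistic → no pledge:
  If types separate, pledge earns payment 308 and no pledge earns 224.
  Committed: pledge gives 308 − 15 = 293; no pledge gives 224 − 0 = 224. No deviation. ✓
  Opportunistic: no pledge gives 224 − 0 = 224; pledge gives 308 − 62 = 246. Would deviate. ✗
Try committed → no pledge, opportunistic → pledge:
  If types separate, no pledge earns payment 308 and pledge earns 224.
  Committed: no pledge gives 308 − 0 = 308; pledge gives 224 − 15 = 209. No deviation. ✓
  Opportunistic: pledge gives 224 − 62 = 162; no pledge gives 308 − 0 = 308. Would deviate. ✗
Neither assignment is incentive-compatible.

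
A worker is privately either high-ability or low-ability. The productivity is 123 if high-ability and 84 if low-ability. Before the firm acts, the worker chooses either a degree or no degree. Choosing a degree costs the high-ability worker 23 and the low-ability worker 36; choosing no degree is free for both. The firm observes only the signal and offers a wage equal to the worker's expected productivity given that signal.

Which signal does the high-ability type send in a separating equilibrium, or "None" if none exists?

Try high-ability → degree, low-ability → no degree:
  If types separate, degree earns payment 123 and no degree earns 84.
  High-ability: degree gives 123 − 23 = 100; no degree gives 84 − 0 = 84. No deviation. ✓
  Low-ability: no degree gives 84 − 0 = 84; degree gives 123 − 36 = 87. Would deviate. ✗
Try high-ability → no degree, low-ability → degree:
  If types separate, no degree earns payment 123 and degree earns 84.
  High-ability: no degree gives 123 − 0 = 123; degree gives 84 − 23 = 61. No deviation. ✓
  Low-ability: degree gives 84 − 36 = 48; no degree gives 123 − 0 = 123. Would deviate. ✗
Neither assignment is incentive-compatible.

None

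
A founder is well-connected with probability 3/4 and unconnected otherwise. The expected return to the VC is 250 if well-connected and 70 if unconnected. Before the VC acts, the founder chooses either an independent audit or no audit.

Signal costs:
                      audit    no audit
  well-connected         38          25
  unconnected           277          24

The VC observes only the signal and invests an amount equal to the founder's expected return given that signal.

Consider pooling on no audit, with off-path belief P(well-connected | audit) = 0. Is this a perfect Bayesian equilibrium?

On the equilibrium path (no audit) the VC holds the prior 3/4 and pays 3/4·250 + 1/4·70 = 205. Off-path (audit) belief 0 gives 0·250 + 1·70 = 70.
Well-connected: no audit gives 205 − 25 = 180; audit gives 70 − 38 = 32. Stays. ✓
Unconnected: no audit gives 205 − 24 = 181; audit gives 70 − 277 = -207. Stays. ✓
Beliefs are Bayes-consistent on-path and both types best-respond.

Yes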